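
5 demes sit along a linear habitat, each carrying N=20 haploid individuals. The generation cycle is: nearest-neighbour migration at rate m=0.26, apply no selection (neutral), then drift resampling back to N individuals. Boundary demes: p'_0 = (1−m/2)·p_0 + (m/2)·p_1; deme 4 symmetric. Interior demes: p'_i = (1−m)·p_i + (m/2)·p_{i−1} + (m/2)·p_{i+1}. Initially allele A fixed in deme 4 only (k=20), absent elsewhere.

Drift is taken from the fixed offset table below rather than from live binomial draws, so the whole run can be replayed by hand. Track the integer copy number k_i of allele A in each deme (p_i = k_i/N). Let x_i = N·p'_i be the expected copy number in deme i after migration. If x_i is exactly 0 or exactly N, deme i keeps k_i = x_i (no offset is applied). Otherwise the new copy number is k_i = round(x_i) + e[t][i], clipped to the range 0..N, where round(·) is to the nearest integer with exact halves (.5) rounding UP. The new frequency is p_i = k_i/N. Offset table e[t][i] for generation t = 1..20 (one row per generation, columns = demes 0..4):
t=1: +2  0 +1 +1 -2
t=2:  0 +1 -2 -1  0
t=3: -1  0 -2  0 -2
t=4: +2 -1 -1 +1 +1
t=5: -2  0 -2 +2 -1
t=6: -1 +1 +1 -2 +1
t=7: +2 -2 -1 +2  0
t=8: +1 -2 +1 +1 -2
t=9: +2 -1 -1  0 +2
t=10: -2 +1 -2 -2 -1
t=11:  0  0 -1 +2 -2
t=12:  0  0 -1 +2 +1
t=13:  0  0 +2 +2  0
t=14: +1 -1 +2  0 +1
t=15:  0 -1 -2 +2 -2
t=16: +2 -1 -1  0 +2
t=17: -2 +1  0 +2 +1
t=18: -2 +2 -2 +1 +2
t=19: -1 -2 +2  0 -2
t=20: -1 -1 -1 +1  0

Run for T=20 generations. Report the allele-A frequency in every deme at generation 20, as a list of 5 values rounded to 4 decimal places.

t=0: k=[0 0 0 0 20]
t=1: x=[0.0000 0.0000 0.0000 2.6000 17.4000] k=[0 0 0 4 15]
t=2: x=[0.0000 0.0000 0.5200 4.9100 13.5700] k=[0 0 0 4 14]
t=3: x=[0.0000 0.0000 0.5200 4.7800 12.7000] k=[0 0 0 5 11]
t=4: x=[0.0000 0.0000 0.6500 5.1300 10.2200] k=[0 0 0 6 11]
t=5: x=[0.0000 0.0000 0.7800 5.8700 10.3500] k=[0 0 0 8 9]
t=6: x=[0.0000 0.0000 1.0400 7.0900 8.8700] k=[0 0 2 5 10]
t=7: x=[0.0000 0.2600 2.1300 5.2600 9.3500] k=[0 0 1 7 9]
t=8: x=[0.0000 0.1300 1.6500 6.4800 8.7400] k=[0 0 3 7 7]
t=9: x=[0.0000 0.3900 3.1300 6.4800 7.0000] k=[0 0 2 6 9]
t=10: x=[0.0000 0.2600 2.2600 5.8700 8.6100] k=[0 1 0 4 8]
t=11: x=[0.1300 0.7400 0.6500 4.0000 7.4800] k=[0 1 0 6 5]
t=12: x=[0.1300 0.7400 0.9100 5.0900 5.1300] k=[0 1 0 7 6]
t=13: x=[0.1300 0.7400 1.0400 5.9600 6.1300] k=[0 1 3 8 6]
t=14: x=[0.1300 1.1300 3.3900 7.0900 6.2600] k=[1 0 5 7 7]
t=15: x=[0.8700 0.7800 4.6100 6.7400 7.0000] k=[1 0 3 9 5]
t=16: x=[0.8700 0.5200 3.3900 7.7000 5.5200] k=[3 0 2 8 8]
t=17: x=[2.6100 0.6500 2.5200 7.2200 8.0000] k=[1 2 3 9 9]
t=18: x=[1.1300 2.0000 3.6500 8.2200 9.0000] k=[0 4 2 9 11]
t=19: x=[0.5200 3.2200 3.1700 8.3500 10.7400] k=[0 1 5 8 9]
t=20: x=[0.1300 1.3900 4.8700 7.7400 8.8700] k=[0 0 4 9 9]

[0.0000, 0.0000, 0.2000, 0.4500, 0.4500]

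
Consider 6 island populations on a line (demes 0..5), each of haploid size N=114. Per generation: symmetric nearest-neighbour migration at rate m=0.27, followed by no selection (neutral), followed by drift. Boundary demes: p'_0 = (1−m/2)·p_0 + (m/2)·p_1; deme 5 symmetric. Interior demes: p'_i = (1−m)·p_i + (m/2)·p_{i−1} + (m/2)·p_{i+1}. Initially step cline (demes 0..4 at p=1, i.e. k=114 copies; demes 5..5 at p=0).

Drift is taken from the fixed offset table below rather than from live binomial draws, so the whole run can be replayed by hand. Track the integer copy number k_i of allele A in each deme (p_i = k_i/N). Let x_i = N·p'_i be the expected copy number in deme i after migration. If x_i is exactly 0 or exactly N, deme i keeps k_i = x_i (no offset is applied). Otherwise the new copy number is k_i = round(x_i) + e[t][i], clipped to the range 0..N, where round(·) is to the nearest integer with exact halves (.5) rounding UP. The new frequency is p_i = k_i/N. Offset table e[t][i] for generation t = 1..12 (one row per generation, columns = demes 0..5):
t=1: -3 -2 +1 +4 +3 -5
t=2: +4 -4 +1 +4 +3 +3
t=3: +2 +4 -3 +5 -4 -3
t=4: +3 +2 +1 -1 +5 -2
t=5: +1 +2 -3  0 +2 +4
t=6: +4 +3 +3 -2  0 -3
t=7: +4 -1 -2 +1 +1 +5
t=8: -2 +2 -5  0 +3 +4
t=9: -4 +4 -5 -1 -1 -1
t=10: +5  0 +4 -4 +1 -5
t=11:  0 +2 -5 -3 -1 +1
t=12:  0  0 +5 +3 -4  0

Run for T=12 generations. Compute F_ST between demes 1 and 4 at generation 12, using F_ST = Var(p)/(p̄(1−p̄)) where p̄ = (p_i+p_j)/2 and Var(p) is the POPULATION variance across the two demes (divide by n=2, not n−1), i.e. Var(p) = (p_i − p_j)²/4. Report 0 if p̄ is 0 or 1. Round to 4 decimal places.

0.1598

t=0: k=[114 114 114 114 114 0]
t=1: x=[114.0000 114.0000 114.0000 114.0000 98.6100 15.3900] k=[114 114 114 114 102 10]
t=2: x=[114.0000 114.0000 114.0000 112.3800 91.2000 22.4200] k=[114 114 114 114 94 25]
t=3: x=[114.0000 114.0000 114.0000 111.3000 87.3850 34.3150] k=[114 114 114 114 83 31]
t=4: x=[114.0000 114.0000 114.0000 109.8150 80.1650 38.0200] k=[114 114 114 109 85 36]
t=5: x=[114.0000 114.0000 113.3250 106.4350 81.6250 42.6150] k=[114 114 110 106 84 47]
t=6: x=[114.0000 113.4600 110.0000 103.5700 81.9750 51.9950] k=[114 114 113 102 82 49]
t=7: x=[114.0000 113.8650 111.6500 100.7850 80.2450 53.4550] k=[114 113 110 102 81 58]
t=8: x=[113.8650 112.7300 109.3250 100.2450 80.7300 61.1050] k=[112 114 104 100 84 65]
t=9: x=[112.2700 112.3800 104.8100 98.3800 83.5950 67.5650] k=[108 114 100 97 83 67]
t=10: x=[108.8100 111.3000 101.4850 95.5150 82.7300 69.1600] k=[114 111 105 92 84 64]
t=11: x=[113.5950 110.5950 104.0550 92.6750 82.3800 66.7000] k=[114 113 99 90 81 68]
t=12: x=[113.8650 111.2450 99.6750 90.0000 80.4600 69.7550] k=[114 111 105 93 76 70]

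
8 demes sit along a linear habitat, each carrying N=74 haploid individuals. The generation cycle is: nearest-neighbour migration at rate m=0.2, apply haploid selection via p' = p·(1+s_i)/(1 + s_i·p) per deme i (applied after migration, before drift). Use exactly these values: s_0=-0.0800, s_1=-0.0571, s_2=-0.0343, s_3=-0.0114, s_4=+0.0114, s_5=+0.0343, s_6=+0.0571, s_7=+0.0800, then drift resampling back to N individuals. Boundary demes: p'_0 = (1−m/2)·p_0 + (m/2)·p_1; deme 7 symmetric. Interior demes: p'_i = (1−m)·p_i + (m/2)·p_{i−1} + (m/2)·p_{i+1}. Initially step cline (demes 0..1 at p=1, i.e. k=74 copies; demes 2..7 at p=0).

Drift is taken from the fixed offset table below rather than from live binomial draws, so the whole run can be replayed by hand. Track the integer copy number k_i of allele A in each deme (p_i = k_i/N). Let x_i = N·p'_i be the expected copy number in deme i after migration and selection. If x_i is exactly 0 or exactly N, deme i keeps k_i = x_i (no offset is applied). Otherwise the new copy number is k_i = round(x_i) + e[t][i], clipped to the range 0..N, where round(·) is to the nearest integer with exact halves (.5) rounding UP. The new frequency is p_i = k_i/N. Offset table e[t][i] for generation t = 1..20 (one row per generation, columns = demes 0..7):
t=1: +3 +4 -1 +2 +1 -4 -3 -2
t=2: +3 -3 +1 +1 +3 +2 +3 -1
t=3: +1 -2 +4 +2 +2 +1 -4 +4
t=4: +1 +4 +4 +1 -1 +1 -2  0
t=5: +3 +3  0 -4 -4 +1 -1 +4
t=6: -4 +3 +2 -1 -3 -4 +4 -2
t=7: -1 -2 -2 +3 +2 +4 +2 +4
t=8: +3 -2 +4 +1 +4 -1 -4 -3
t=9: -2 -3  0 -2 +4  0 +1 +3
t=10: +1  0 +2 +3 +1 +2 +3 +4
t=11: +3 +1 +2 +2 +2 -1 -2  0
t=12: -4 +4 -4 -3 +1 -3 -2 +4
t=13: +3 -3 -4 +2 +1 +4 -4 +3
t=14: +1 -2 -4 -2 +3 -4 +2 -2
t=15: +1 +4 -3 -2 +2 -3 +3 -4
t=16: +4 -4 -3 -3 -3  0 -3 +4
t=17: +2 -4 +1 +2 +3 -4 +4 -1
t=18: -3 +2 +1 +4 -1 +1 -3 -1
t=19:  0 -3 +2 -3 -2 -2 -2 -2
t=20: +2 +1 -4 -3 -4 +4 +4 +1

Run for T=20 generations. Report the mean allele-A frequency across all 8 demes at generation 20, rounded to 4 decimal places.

0.2280

t=0: k=[74 74 0 0 0 0 0 0]
t=1: x=[74.0000 66.1991 7.1708 0.0000 0.0000 0.0000 0.0000 0.0000] k=[74 70 6 0 0 0 0 0]
t=2: x=[73.5654 63.4805 11.4579 0.5932 0.0000 0.0000 0.0000 0.0000] k=[74 60 12 2 0 0 0 0]
t=3: x=[72.4808 55.8054 15.3706 2.7693 0.2023 0.0000 0.0000 0.0000] k=[73 54 19 5 2 0 0 0]
t=4: x=[70.8585 51.4898 20.5775 6.0361 2.1233 0.2068 0.0000 0.0000] k=[72 55 25 7 1 1 0 0]
t=5: x=[69.9957 52.8225 25.6124 8.1168 1.6178 0.9305 0.1057 0.0000] k=[73 56 26 4 0 2 0 0]
t=6: x=[71.0745 53.8495 26.2063 5.7390 0.6068 1.6537 0.2114 0.0000] k=[67 57 28 5 0 0 4 0]
t=7: x=[65.3853 54.2608 27.9901 6.7295 0.5057 0.4136 3.3744 0.4318] k=[64 52 26 10 3 4 5 4]
t=8: x=[61.9842 49.6492 26.4043 10.7939 3.8411 4.1295 5.0554 4.4085] k=[65 48 30 12 8 3 1 1]
t=9: x=[62.5140 46.8983 29.3795 13.2746 7.9803 3.4080 1.2673 1.0788] k=[61 44 29 11 12 3 2 4]
t=10: x=[58.2931 43.1478 28.0893 12.7783 11.1066 3.9234 2.4270 4.0872] k=[59 43 30 16 12 6 5 8]
t=11: x=[56.3018 42.2388 29.2802 16.8503 11.9129 6.7028 5.6847 8.2473] k=[59 43 31 19 14 6 4 8]
t=12: x=[56.3018 42.3397 30.3731 19.5347 13.8270 6.8056 4.8455 8.1411] k=[52 46 26 17 15 4 3 12]
t=13: x=[50.0703 43.5522 26.5034 17.5461 14.2298 5.1595 4.2154 11.8458] k=[53 41 23 20 15 9 0 15]
t=14: x=[50.4831 39.3189 23.9314 19.6342 15.0353 8.9623 2.5324 14.3703] k=[51 37 20 18 18 5 5 12]
t=15: x=[48.2175 35.6129 20.9715 18.0431 16.8470 6.4971 5.9991 12.0567] k=[49 40 18 16 19 3 9 8]
t=16: x=[46.6793 37.6134 19.4947 16.3535 17.2495 5.3654 8.7181 8.6721] k=[51 34 16 13 14 5 6 13]
t=17: x=[47.9094 32.8229 17.0380 13.2746 13.1219 6.1886 6.9415 13.1097] k=[50 29 18 15 16 2 11 12]
t=18: x=[46.4746 28.9573 18.3148 15.2606 14.6326 4.4386 10.6982 12.6888] k=[43 31 19 19 14 5 8 12]
t=19: x=[40.2760 29.9462 19.6915 18.3414 13.7263 6.3943 8.5093 12.3728] k=[40 27 22 15 12 4 7 10]
t=20: x=[37.1586 26.7872 21.2672 15.2606 11.6105 5.2625 7.3599 10.3673] k=[39 28 17 12 8 9 11 11]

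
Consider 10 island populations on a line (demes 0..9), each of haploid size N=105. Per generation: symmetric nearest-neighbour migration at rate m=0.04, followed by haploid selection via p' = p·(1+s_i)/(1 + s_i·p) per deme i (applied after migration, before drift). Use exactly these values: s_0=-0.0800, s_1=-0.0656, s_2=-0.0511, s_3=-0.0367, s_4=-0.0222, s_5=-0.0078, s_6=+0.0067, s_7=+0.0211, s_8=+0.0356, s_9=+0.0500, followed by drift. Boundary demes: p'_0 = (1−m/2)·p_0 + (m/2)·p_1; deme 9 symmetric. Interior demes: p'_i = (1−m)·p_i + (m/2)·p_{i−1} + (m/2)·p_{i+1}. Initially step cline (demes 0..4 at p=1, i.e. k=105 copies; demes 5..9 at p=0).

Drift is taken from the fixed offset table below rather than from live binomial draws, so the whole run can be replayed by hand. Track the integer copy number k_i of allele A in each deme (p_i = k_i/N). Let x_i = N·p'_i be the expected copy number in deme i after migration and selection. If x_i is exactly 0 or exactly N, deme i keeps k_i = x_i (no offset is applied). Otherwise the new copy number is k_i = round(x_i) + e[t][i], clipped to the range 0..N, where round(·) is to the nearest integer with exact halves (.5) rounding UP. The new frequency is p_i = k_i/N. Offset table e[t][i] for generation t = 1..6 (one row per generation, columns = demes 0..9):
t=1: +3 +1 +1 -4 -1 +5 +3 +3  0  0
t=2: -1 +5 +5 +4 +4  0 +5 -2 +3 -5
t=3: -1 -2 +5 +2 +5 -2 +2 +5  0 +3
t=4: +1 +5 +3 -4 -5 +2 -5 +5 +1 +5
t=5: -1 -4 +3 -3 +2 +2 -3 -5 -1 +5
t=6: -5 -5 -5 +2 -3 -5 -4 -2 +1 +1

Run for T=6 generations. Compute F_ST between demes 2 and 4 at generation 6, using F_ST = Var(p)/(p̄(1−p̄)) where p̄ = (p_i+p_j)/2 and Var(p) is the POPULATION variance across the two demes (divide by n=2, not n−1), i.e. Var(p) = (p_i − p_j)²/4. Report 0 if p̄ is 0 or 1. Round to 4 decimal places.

t=0: k=[105 105 105 105 105 0 0 0 0 0]
t=1: x=[105.0000 105.0000 105.0000 105.0000 102.8533 2.0839 0.0000 0.0000 0.0000 0.0000] k=[105 105 105 105 102 7 0 0 0 0]
t=2: x=[105.0000 105.0000 105.0000 104.9377 100.0553 8.6973 0.1409 0.0000 0.0000 0.0000] k=[105 105 105 105 104 9 5 0 0 0]
t=3: x=[105.0000 105.0000 105.0000 104.9792 102.0564 10.7442 5.0118 0.1021 0.0000 0.0000] k=[105 105 105 105 105 9 7 5 0 0]
t=4: x=[105.0000 105.0000 105.0000 105.0000 103.0372 10.8039 7.0438 5.0392 0.1036 0.0000] k=[105 105 105 105 98 13 2 10 1 0]
t=5: x=[105.0000 105.0000 105.0000 104.8547 96.2618 14.3825 2.3956 9.8447 1.2008 0.0210] k=[105 105 105 102 98 16 0 5 0 5]
t=6: x=[105.0000 105.0000 104.9368 101.8684 96.2618 17.2070 0.4228 4.8966 0.2071 5.1330] k=[105 105 100 104 93 12 0 3 1 6]

0.0149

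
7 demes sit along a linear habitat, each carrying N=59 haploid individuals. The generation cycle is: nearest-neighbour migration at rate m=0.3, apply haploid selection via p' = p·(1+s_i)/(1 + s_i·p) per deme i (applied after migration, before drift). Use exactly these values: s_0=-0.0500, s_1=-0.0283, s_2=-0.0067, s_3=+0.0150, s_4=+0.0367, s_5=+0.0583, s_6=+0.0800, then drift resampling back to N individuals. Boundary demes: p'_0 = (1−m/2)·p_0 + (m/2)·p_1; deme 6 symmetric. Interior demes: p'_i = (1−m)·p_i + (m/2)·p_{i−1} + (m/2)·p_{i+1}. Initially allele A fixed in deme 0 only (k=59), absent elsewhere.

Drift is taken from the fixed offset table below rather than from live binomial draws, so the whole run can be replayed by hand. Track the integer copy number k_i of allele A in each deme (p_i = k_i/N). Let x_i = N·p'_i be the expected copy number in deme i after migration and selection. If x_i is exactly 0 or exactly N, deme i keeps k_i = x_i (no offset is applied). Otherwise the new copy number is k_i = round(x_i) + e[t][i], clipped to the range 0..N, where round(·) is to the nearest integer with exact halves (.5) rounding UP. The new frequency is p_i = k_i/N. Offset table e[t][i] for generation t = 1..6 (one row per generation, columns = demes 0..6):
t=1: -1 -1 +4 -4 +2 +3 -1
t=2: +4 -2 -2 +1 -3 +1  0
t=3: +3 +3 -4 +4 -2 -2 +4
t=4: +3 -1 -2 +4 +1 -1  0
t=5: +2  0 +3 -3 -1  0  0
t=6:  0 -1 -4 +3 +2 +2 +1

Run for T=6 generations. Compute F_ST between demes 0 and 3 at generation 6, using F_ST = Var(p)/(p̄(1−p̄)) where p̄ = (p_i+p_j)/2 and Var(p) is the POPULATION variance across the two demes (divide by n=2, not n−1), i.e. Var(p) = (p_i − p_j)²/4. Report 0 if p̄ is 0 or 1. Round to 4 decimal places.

t=0: k=[59 0 0 0 0 0 0]
t=1: x=[49.7572 8.6362 0.0000 0.0000 0.0000 0.0000 0.0000] k=[49 8 0 0 0 0 0]
t=2: x=[42.2414 12.6622 1.1921 0.0000 0.0000 0.0000 0.0000] k=[46 11 0 0 0 0 0]
t=3: x=[40.0972 14.2869 1.6393 0.0000 0.0000 0.0000 0.0000] k=[43 17 0 0 0 0 0]
t=4: x=[38.4180 17.9890 2.5336 0.0000 0.0000 0.0000 0.0000] k=[41 17 1 0 0 0 0]
t=5: x=[36.6930 17.8407 3.2294 0.1522 0.0000 0.0000 0.0000] k=[39 18 6 0 0 0 0]
t=6: x=[35.1246 18.9785 6.8591 0.9133 0.0000 0.0000 0.0000] k=[35 18 3 4 0 0 0]

0.3119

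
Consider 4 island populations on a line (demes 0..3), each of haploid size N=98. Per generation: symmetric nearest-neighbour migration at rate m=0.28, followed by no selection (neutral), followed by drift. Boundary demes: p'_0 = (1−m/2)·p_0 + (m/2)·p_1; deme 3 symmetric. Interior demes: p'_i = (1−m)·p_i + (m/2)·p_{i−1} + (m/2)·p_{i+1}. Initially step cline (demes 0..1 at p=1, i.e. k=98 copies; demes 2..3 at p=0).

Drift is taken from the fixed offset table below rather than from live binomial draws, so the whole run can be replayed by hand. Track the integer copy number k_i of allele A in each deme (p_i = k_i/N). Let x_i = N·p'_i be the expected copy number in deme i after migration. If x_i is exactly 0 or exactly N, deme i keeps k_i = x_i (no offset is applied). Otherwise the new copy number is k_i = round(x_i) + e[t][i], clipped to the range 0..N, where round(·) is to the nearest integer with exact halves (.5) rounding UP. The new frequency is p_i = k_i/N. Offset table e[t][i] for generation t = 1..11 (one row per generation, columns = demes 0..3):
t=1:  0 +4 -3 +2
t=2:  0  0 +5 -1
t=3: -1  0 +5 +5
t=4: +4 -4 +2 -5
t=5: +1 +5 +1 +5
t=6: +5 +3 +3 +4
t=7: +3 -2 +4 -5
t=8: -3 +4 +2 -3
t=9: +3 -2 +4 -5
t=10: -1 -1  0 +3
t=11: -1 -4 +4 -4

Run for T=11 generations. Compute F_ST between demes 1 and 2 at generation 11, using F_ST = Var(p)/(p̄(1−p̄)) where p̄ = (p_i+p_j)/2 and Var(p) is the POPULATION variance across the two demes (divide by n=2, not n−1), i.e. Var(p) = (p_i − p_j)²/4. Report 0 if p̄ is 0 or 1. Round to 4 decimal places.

t=0: k=[98 98 0 0]
t=1: x=[98.0000 84.2800 13.7200 0.0000] k=[98 88 11 0]
t=2: x=[96.6000 78.6200 20.2400 1.5400] k=[97 79 25 1]
t=3: x=[94.4800 73.9600 29.2000 4.3600] k=[93 74 34 9]
t=4: x=[90.3400 71.0600 36.1000 12.5000] k=[94 67 38 8]
t=5: x=[90.2200 66.7200 37.8600 12.2000] k=[91 72 39 17]
t=6: x=[88.3400 70.0400 40.5400 20.0800] k=[93 73 44 24]
t=7: x=[90.2000 71.7400 45.2600 26.8000] k=[93 70 49 22]
t=8: x=[89.7800 70.2800 48.1600 25.7800] k=[87 74 50 23]
t=9: x=[85.1800 72.4600 49.5800 26.7800] k=[88 70 54 22]
t=10: x=[85.4800 70.2800 51.7600 26.4800] k=[84 69 52 29]
t=11: x=[81.9000 68.7200 51.1600 32.2200] k=[81 65 55 28]

0.0110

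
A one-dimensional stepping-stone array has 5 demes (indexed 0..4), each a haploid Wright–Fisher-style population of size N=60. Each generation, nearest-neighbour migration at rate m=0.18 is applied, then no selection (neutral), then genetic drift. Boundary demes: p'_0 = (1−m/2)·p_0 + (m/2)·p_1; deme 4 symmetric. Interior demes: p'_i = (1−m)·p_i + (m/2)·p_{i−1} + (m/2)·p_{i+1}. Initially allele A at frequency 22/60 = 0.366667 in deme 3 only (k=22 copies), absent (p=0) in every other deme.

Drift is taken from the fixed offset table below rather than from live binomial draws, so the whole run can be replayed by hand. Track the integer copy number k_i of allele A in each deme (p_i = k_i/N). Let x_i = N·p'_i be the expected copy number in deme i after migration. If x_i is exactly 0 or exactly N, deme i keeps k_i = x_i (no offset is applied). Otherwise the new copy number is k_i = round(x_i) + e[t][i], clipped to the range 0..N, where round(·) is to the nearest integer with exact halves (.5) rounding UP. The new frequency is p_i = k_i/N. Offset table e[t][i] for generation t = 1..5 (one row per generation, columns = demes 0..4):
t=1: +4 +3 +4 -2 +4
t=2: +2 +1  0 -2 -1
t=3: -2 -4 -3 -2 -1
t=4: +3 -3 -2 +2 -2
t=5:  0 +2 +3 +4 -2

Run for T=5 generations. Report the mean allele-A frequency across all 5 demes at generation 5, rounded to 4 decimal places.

0.0767

t=0: k=[0 0 0 22 0]
t=1: x=[0.0000 0.0000 1.9800 18.0400 1.9800] k=[0 0 6 16 6]
t=2: x=[0.0000 0.5400 6.3600 14.2000 6.9000] k=[0 2 6 12 6]
t=3: x=[0.1800 2.1800 6.1800 10.9200 6.5400] k=[0 0 3 9 6]
t=4: x=[0.0000 0.2700 3.2700 8.1900 6.2700] k=[0 0 1 10 4]
t=5: x=[0.0000 0.0900 1.7200 8.6500 4.5400] k=[0 2 5 13 3]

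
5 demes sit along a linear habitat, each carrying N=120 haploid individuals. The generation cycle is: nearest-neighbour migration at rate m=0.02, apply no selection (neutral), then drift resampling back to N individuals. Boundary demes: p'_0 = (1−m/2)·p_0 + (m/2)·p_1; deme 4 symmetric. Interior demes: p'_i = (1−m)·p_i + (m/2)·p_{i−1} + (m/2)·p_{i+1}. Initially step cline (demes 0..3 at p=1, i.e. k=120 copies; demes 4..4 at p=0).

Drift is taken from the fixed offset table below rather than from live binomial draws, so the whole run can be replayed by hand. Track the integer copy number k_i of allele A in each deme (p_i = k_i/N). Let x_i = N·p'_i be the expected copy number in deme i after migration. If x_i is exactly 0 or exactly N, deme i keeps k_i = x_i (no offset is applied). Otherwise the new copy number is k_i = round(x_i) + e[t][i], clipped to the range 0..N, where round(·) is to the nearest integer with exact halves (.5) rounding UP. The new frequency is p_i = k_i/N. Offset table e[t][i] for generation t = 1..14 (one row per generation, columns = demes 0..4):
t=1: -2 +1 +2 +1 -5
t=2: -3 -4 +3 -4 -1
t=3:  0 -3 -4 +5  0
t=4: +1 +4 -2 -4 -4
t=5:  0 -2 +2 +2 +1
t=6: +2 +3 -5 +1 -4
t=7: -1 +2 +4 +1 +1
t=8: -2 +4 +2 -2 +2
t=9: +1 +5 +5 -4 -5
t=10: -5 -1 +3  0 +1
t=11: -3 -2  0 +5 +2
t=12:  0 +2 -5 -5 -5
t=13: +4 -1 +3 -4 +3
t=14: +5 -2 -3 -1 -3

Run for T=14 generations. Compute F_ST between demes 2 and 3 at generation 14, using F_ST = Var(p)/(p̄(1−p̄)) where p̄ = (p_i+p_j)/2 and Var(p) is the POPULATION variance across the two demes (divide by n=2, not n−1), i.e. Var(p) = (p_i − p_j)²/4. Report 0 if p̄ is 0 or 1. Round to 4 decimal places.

t=0: k=[120 120 120 120 0]
t=1: x=[120.0000 120.0000 120.0000 118.8000 1.2000] k=[120 120 120 120 0]
t=2: x=[120.0000 120.0000 120.0000 118.8000 1.2000] k=[120 120 120 115 0]
t=3: x=[120.0000 120.0000 119.9500 113.9000 1.1500] k=[120 120 116 119 1]
t=4: x=[120.0000 119.9600 116.0700 117.7900 2.1800] k=[120 120 114 114 0]
t=5: x=[120.0000 119.9400 114.0600 112.8600 1.1400] k=[120 118 116 115 2]
t=6: x=[119.9800 118.0000 116.0100 113.8800 3.1300] k=[120 120 111 115 0]
t=7: x=[120.0000 119.9100 111.1300 113.8100 1.1500] k=[120 120 115 115 2]
t=8: x=[120.0000 119.9500 115.0500 113.8700 3.1300] k=[120 120 117 112 5]
t=9: x=[120.0000 119.9700 116.9800 110.9800 6.0700] k=[120 120 120 107 1]
t=10: x=[120.0000 120.0000 119.8700 106.0700 2.0600] k=[120 120 120 106 3]
t=11: x=[120.0000 120.0000 119.8600 105.1100 4.0300] k=[120 120 120 110 6]
t=12: x=[120.0000 120.0000 119.9000 109.0600 7.0400] k=[120 120 115 104 2]
t=13: x=[120.0000 119.9500 114.9400 103.0900 3.0200] k=[120 119 118 99 6]
t=14: x=[119.9900 119.0000 117.8200 98.2600 6.9300] k=[120 117 115 97 4]

0.0546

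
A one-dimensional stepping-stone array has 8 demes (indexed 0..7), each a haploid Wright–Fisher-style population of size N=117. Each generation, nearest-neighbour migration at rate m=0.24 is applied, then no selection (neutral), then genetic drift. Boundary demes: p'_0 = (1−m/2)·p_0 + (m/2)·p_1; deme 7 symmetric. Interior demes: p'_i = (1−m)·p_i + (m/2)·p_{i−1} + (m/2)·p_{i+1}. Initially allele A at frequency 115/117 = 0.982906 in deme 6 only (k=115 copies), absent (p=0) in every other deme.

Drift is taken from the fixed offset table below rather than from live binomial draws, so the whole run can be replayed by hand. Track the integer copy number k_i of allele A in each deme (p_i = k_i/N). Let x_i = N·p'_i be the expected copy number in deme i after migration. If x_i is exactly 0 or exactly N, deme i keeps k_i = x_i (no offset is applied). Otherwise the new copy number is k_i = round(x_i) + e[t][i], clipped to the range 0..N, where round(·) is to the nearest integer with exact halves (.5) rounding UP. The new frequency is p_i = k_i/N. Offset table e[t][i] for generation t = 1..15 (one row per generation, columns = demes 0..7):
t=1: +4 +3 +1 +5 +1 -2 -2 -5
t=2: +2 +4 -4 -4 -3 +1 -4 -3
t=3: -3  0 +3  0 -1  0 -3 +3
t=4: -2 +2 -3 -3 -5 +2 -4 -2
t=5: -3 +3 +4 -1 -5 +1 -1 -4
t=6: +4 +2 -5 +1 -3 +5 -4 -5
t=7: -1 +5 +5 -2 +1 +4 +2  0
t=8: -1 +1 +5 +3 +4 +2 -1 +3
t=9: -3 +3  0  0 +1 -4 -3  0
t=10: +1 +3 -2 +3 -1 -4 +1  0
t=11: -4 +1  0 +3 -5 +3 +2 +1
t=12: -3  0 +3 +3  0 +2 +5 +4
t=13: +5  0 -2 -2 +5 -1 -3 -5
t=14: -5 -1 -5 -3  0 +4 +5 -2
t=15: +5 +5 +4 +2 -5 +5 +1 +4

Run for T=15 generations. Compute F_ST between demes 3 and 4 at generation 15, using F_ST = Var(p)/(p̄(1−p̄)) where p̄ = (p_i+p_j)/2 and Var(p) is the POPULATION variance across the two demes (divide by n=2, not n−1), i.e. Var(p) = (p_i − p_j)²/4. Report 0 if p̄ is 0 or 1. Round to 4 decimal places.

t=0: k=[0 0 0 0 0 0 115 0]
t=1: x=[0.0000 0.0000 0.0000 0.0000 0.0000 13.8000 87.4000 13.8000] k=[0 0 0 0 0 12 85 9]
t=2: x=[0.0000 0.0000 0.0000 0.0000 1.4400 19.3200 67.1200 18.1200] k=[0 0 0 0 0 20 63 15]
t=3: x=[0.0000 0.0000 0.0000 0.0000 2.4000 22.7600 52.0800 20.7600] k=[0 0 0 0 1 23 49 24]
t=4: x=[0.0000 0.0000 0.0000 0.1200 3.5200 23.4800 42.8800 27.0000] k=[0 0 0 0 0 25 39 25]
t=5: x=[0.0000 0.0000 0.0000 0.0000 3.0000 23.6800 35.6400 26.6800] k=[0 0 0 0 0 25 35 23]
t=6: x=[0.0000 0.0000 0.0000 0.0000 3.0000 23.2000 32.3600 24.4400] k=[0 0 0 0 0 28 28 19]
t=7: x=[0.0000 0.0000 0.0000 0.0000 3.3600 24.6400 26.9200 20.0800] k=[0 0 0 0 4 29 29 20]
t=8: x=[0.0000 0.0000 0.0000 0.4800 6.5200 26.0000 27.9200 21.0800] k=[0 0 0 3 11 28 27 24]
t=9: x=[0.0000 0.0000 0.3600 3.6000 12.0800 25.8400 26.7600 24.3600] k=[0 0 0 4 13 22 24 24]
t=10: x=[0.0000 0.0000 0.4800 4.6000 13.0000 21.1600 23.7600 24.0000] k=[0 0 0 8 12 17 25 24]
t=11: x=[0.0000 0.0000 0.9600 7.5200 12.1200 17.3600 23.9200 24.1200] k=[0 0 1 11 7 20 26 25]
t=12: x=[0.0000 0.1200 2.0800 9.3200 9.0400 19.1600 25.1600 25.1200] k=[0 0 5 12 9 21 30 29]
t=13: x=[0.0000 0.6000 5.2400 10.8000 10.8000 20.6400 28.8000 29.1200] k=[0 1 3 9 16 20 26 24]
t=14: x=[0.1200 1.1200 3.4800 9.1200 15.6400 20.2400 25.0400 24.2400] k=[0 0 0 6 16 24 30 22]
t=15: x=[0.0000 0.0000 0.7200 6.4800 15.7600 23.7600 28.3200 22.9600] k=[0 0 5 8 11 29 29 27]

0.0022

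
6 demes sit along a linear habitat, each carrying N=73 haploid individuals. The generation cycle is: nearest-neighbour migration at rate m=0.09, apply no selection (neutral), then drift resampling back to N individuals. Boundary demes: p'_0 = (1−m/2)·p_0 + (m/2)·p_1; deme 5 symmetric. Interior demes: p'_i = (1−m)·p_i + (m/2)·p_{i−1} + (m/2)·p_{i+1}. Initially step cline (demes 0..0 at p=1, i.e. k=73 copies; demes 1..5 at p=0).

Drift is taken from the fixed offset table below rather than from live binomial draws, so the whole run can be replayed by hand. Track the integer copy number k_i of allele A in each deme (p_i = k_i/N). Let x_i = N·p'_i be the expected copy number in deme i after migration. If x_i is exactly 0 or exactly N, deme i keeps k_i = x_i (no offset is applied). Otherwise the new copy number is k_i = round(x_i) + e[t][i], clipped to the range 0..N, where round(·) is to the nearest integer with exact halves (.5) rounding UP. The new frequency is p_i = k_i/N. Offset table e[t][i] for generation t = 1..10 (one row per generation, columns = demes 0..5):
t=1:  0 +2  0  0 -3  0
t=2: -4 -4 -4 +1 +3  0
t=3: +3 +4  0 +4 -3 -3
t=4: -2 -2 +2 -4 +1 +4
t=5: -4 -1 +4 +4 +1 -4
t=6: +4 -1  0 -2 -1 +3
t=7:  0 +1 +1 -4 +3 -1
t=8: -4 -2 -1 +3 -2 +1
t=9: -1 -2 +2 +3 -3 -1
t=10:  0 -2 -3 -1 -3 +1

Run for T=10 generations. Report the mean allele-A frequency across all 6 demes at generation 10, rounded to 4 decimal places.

t=0: k=[73 0 0 0 0 0]
t=1: x=[69.7150 3.2850 0.0000 0.0000 0.0000 0.0000] k=[70 5 0 0 0 0]
t=2: x=[67.0750 7.7000 0.2250 0.0000 0.0000 0.0000] k=[63 4 0 0 0 0]
t=3: x=[60.3450 6.4750 0.1800 0.0000 0.0000 0.0000] k=[63 10 0 0 0 0]
t=4: x=[60.6150 11.9350 0.4500 0.0000 0.0000 0.0000] k=[59 10 2 0 0 0]
t=5: x=[56.7950 11.8450 2.2700 0.0900 0.0000 0.0000] k=[53 11 6 4 0 0]
t=6: x=[51.1100 12.6650 6.1350 3.9100 0.1800 0.0000] k=[55 12 6 2 0 0]
t=7: x=[53.0650 13.6650 6.0900 2.0900 0.0900 0.0000] k=[53 15 7 0 3 0]
t=8: x=[51.2900 16.3500 7.0450 0.4500 2.7300 0.1350] k=[47 14 6 3 1 1]
t=9: x=[45.5150 15.1250 6.2250 3.0450 1.0900 1.0000] k=[45 13 8 6 0 0]
t=10: x=[43.5600 14.2150 8.1350 5.8200 0.2700 0.0000] k=[44 12 5 5 0 0]

0.1507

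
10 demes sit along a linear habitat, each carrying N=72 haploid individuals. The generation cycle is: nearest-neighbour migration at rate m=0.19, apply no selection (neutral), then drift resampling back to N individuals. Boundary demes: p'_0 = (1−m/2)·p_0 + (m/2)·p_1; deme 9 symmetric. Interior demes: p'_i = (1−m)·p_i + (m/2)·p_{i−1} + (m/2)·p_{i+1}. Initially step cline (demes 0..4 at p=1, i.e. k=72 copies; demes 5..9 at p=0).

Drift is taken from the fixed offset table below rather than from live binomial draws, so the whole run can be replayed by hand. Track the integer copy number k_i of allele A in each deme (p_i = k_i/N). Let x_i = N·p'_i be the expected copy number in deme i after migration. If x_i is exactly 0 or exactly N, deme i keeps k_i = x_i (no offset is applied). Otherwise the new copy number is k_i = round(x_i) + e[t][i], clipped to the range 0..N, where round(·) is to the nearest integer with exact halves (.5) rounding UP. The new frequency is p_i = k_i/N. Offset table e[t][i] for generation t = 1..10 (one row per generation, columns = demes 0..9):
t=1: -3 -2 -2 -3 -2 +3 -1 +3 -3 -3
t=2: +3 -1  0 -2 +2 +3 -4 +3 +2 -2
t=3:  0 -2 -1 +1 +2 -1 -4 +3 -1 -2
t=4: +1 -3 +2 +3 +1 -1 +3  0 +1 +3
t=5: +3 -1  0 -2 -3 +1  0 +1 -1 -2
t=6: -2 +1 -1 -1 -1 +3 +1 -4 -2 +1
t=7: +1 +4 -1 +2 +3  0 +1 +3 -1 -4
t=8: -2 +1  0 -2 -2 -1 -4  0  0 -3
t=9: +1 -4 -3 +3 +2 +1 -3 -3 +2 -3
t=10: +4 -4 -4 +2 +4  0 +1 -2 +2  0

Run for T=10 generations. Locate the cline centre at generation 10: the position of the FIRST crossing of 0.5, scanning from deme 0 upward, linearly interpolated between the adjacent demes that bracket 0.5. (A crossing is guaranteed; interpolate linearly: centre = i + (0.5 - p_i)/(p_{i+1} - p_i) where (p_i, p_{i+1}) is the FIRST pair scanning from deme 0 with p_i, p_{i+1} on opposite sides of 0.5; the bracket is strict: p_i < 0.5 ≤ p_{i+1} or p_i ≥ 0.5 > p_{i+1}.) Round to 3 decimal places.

4.692

t=0: k=[72 72 72 72 72 0 0 0 0 0]
t=1: x=[72.0000 72.0000 72.0000 72.0000 65.1600 6.8400 0.0000 0.0000 0.0000 0.0000] k=[72 72 72 72 63 10 0 0 0 0]
t=2: x=[72.0000 72.0000 72.0000 71.1450 58.8200 14.0850 0.9500 0.0000 0.0000 0.0000] k=[72 72 72 69 61 17 0 0 0 0]
t=3: x=[72.0000 72.0000 71.7150 68.5250 57.5800 19.5650 1.6150 0.0000 0.0000 0.0000] k=[72 72 71 70 60 19 0 0 0 0]
t=4: x=[72.0000 71.9050 71.0000 69.1450 57.0550 21.0900 1.8050 0.0000 0.0000 0.0000] k=[72 69 72 72 58 20 5 0 0 0]
t=5: x=[71.7150 69.5700 71.7150 70.6700 55.7200 22.1850 5.9500 0.4750 0.0000 0.0000] k=[72 69 72 69 53 23 6 1 0 0]
t=6: x=[71.7150 69.5700 71.4300 67.7650 51.6700 24.2350 7.1400 1.3800 0.0950 0.0000] k=[70 71 70 67 51 27 8 0 0 0]
t=7: x=[70.0950 70.8100 69.8100 65.7650 50.2400 27.4750 9.0450 0.7600 0.0000 0.0000] k=[71 72 69 68 53 27 10 4 0 0]
t=8: x=[71.0950 71.6200 69.1900 66.6700 51.9550 27.8550 11.0450 4.1900 0.3800 0.0000] k=[69 72 69 65 50 27 7 4 0 0]
t=9: x=[69.2850 71.4300 68.9050 63.9550 49.2400 27.2850 8.6150 3.9050 0.3800 0.0000] k=[70 67 66 67 51 28 6 1 2 0]
t=10: x=[69.7150 67.1900 66.1900 65.3850 50.3350 28.0950 7.6150 1.5700 1.7150 0.1900] k=[72 63 62 67 54 28 9 0 4 0]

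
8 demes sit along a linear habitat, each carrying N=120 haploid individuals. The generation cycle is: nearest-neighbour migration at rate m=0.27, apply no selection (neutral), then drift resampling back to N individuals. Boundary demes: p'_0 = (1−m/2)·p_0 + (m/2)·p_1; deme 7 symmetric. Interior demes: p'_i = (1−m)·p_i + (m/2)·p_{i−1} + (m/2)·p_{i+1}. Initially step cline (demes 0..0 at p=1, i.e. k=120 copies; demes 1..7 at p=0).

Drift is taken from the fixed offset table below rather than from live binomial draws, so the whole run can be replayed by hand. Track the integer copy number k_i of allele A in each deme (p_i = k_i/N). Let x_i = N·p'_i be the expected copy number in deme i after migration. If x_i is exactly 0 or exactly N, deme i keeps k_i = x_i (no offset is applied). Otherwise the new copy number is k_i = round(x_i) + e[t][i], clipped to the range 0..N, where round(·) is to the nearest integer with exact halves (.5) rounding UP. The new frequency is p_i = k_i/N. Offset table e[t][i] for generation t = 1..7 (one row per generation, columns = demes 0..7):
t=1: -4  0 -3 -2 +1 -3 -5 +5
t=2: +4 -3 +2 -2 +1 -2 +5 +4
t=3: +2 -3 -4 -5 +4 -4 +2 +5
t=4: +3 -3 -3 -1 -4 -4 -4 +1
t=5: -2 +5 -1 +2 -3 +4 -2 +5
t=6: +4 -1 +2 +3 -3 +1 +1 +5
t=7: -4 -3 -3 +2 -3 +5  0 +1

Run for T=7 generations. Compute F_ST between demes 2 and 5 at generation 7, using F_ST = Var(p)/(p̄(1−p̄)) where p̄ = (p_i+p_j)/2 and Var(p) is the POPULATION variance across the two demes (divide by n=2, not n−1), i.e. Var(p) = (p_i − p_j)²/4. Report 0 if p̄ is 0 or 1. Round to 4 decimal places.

0.0435

t=0: k=[120 0 0 0 0 0 0 0]
t=1: x=[103.8000 16.2000 0.0000 0.0000 0.0000 0.0000 0.0000 0.0000] k=[100 16 0 0 0 0 0 0]
t=2: x=[88.6600 25.1800 2.1600 0.0000 0.0000 0.0000 0.0000 0.0000] k=[93 22 4 0 0 0 0 0]
t=3: x=[83.4150 29.1550 5.8900 0.5400 0.0000 0.0000 0.0000 0.0000] k=[85 26 2 0 0 0 0 0]
t=4: x=[77.0350 30.7250 4.9700 0.2700 0.0000 0.0000 0.0000 0.0000] k=[80 28 2 0 0 0 0 0]
t=5: x=[72.9800 31.5100 5.2400 0.2700 0.0000 0.0000 0.0000 0.0000] k=[71 37 4 2 0 0 0 0]
t=6: x=[66.4100 37.1350 8.1850 2.0000 0.2700 0.0000 0.0000 0.0000] k=[70 36 10 5 0 0 0 0]
t=7: x=[65.4100 37.0800 12.8350 5.0000 0.6750 0.0000 0.0000 0.0000] k=[61 34 10 7 0 0 0 0]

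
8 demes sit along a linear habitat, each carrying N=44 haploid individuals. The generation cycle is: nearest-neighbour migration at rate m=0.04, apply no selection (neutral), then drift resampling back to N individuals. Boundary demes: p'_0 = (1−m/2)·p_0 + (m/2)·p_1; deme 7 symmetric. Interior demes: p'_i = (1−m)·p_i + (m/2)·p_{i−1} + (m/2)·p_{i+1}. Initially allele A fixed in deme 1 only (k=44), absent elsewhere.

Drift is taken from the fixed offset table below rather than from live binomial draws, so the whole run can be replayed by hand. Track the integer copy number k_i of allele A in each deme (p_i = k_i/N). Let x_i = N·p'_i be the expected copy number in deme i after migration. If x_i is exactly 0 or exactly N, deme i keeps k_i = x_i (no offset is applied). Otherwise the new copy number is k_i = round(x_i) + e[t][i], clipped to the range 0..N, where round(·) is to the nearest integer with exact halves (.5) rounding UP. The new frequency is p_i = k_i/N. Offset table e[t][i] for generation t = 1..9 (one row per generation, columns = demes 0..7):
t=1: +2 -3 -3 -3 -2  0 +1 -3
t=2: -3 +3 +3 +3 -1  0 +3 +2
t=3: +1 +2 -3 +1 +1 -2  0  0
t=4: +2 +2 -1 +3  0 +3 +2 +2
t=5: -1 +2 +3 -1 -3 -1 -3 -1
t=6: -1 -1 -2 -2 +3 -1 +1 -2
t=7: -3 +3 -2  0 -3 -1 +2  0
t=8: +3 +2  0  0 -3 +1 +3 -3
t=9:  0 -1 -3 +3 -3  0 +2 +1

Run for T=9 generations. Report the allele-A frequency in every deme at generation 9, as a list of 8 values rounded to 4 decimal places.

t=0: k=[0 44 0 0 0 0 0 0]
t=1: x=[0.8800 42.2400 0.8800 0.0000 0.0000 0.0000 0.0000 0.0000] k=[3 39 0 0 0 0 0 0]
t=2: x=[3.7200 37.5000 0.7800 0.0000 0.0000 0.0000 0.0000 0.0000] k=[1 41 4 0 0 0 0 0]
t=3: x=[1.8000 39.4600 4.6600 0.0800 0.0000 0.0000 0.0000 0.0000] k=[3 41 2 1 0 0 0 0]
t=4: x=[3.7600 39.4600 2.7600 1.0000 0.0200 0.0000 0.0000 0.0000] k=[6 41 2 4 0 0 0 0]
t=5: x=[6.7000 39.5200 2.8200 3.8800 0.0800 0.0000 0.0000 0.0000] k=[6 42 6 3 0 0 0 0]
t=6: x=[6.7200 40.5600 6.6600 3.0000 0.0600 0.0000 0.0000 0.0000] k=[6 40 5 1 3 0 0 0]
t=7: x=[6.6800 38.6200 5.6200 1.1200 2.9000 0.0600 0.0000 0.0000] k=[4 42 4 1 0 0 0 0]
t=8: x=[4.7600 40.4800 4.7000 1.0400 0.0200 0.0000 0.0000 0.0000] k=[8 42 5 1 0 0 0 0]
t=9: x=[8.6800 40.5800 5.6600 1.0600 0.0200 0.0000 0.0000 0.0000] k=[9 40 3 4 0 0 0 0]

[0.2045, 0.9091, 0.0682, 0.0909, 0.0000, 0.0000, 0.0000, 0.0000]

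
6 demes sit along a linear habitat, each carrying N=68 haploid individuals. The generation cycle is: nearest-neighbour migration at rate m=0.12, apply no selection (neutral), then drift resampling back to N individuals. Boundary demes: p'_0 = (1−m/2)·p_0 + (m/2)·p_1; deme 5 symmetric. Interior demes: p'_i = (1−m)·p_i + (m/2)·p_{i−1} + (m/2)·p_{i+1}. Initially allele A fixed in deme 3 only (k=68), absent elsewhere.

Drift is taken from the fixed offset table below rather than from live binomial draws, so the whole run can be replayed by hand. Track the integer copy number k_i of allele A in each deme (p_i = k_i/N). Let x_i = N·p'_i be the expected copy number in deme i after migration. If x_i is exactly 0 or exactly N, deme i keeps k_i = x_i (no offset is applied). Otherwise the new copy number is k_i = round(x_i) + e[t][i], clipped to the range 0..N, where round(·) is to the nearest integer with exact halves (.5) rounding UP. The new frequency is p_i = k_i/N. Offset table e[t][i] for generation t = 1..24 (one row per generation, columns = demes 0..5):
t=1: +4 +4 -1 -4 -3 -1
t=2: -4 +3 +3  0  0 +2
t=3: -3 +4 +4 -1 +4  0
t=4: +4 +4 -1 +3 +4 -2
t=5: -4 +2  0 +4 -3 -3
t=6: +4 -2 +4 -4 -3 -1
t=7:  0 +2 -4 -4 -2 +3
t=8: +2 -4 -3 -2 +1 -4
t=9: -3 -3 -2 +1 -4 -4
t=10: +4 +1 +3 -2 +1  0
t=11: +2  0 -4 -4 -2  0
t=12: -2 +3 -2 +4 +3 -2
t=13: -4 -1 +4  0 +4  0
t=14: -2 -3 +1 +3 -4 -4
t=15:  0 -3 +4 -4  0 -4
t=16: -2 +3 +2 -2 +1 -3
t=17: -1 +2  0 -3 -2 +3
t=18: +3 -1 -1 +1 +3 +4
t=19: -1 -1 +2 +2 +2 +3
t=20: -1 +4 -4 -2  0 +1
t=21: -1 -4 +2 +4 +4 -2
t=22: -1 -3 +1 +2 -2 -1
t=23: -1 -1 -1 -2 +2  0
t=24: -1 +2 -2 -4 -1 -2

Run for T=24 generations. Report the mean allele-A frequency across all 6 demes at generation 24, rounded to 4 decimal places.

t=0: k=[0 0 0 68 0 0]
t=1: x=[0.0000 0.0000 4.0800 59.8400 4.0800 0.0000] k=[0 0 3 56 1 0]
t=2: x=[0.0000 0.1800 6.0000 49.5200 4.2400 0.0600] k=[0 3 9 50 4 2]
t=3: x=[0.1800 3.1800 11.1000 44.7800 6.6400 2.1200] k=[0 7 15 44 11 2]
t=4: x=[0.4200 7.0600 16.2600 40.2800 12.4400 2.5400] k=[4 11 15 43 16 1]
t=5: x=[4.4200 10.8200 16.4400 39.7000 16.7200 1.9000] k=[0 13 16 44 14 0]
t=6: x=[0.7800 12.4000 17.5000 40.5200 14.9600 0.8400] k=[5 10 22 37 12 0]
t=7: x=[5.3000 10.4200 22.1800 34.6000 12.7800 0.7200] k=[5 12 18 31 11 4]
t=8: x=[5.4200 11.9400 18.4200 29.0200 11.7800 4.4200] k=[7 8 15 27 13 0]
t=9: x=[7.0600 8.3600 15.3000 25.4400 13.0600 0.7800] k=[4 5 13 26 9 0]
t=10: x=[4.0600 5.4200 13.3000 24.2000 9.4800 0.5400] k=[8 6 16 22 10 1]
t=11: x=[7.8800 6.7200 15.7600 20.9200 10.1800 1.5400] k=[10 7 12 17 8 2]
t=12: x=[9.8200 7.4800 12.0000 16.1600 8.1800 2.3600] k=[8 10 10 20 11 0]
t=13: x=[8.1200 9.8800 10.6000 18.8600 10.8800 0.6600] k=[4 9 15 19 15 1]
t=14: x=[4.3000 9.0600 14.8800 18.5200 14.4000 1.8400] k=[2 6 16 22 10 0]
t=15: x=[2.2400 6.3600 15.7600 20.9200 10.1200 0.6000] k=[2 3 20 17 10 0]
t=16: x=[2.0600 3.9600 18.8000 16.7600 9.8200 0.6000] k=[0 7 21 15 11 0]
t=17: x=[0.4200 7.4200 19.8000 15.1200 10.5800 0.6600] k=[0 9 20 12 9 4]
t=18: x=[0.5400 9.1200 18.8600 12.3000 8.8800 4.3000] k=[4 8 18 13 12 8]
t=19: x=[4.2400 8.3600 17.1000 13.2400 11.8200 8.2400] k=[3 7 19 15 14 11]
t=20: x=[3.2400 7.4800 18.0400 15.1800 13.8800 11.1800] k=[2 11 14 13 14 12]
t=21: x=[2.5400 10.6400 13.7600 13.1200 13.8200 12.1200] k=[2 7 16 17 18 10]
t=22: x=[2.3000 7.2400 15.5200 17.0000 17.4600 10.4800] k=[1 4 17 19 15 9]
t=23: x=[1.1800 4.6000 16.3400 18.6400 14.8800 9.3600] k=[0 4 15 17 17 9]
t=24: x=[0.2400 4.4200 14.4600 16.8800 16.5200 9.4800] k=[0 6 12 13 16 7]

0.1324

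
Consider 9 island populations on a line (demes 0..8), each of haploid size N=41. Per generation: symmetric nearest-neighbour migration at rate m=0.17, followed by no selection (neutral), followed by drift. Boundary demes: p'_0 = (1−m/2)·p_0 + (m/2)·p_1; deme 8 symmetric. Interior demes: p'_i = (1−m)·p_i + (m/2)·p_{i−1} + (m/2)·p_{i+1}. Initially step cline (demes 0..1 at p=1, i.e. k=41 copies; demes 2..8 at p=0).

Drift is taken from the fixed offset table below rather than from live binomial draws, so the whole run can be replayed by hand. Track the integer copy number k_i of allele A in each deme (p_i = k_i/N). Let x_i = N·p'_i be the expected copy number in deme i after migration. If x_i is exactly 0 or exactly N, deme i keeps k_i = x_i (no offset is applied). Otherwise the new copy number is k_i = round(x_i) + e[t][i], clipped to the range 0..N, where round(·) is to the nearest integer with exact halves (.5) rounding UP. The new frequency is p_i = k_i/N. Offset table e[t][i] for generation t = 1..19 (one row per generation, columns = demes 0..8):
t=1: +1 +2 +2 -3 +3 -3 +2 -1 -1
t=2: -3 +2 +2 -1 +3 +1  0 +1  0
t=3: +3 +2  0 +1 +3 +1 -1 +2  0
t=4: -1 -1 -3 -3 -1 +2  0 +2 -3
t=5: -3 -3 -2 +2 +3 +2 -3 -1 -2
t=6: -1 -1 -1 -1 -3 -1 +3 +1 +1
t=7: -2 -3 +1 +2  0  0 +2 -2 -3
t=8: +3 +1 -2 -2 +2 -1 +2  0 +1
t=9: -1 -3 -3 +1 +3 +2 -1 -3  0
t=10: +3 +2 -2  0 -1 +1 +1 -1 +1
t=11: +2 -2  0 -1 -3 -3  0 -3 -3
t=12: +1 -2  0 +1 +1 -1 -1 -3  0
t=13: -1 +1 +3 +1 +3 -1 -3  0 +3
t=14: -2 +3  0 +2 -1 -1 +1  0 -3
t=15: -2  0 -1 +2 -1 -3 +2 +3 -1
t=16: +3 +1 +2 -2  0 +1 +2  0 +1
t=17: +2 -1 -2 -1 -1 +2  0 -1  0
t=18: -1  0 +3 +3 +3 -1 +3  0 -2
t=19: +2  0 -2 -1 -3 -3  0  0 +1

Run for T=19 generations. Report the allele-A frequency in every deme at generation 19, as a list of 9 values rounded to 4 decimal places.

t=0: k=[41 41 0 0 0 0 0 0 0]
t=1: x=[41.0000 37.5150 3.4850 0.0000 0.0000 0.0000 0.0000 0.0000 0.0000] k=[41 40 5 0 0 0 0 0 0]
t=2: x=[40.9150 37.1100 7.5500 0.4250 0.0000 0.0000 0.0000 0.0000 0.0000] k=[38 39 10 0 0 0 0 0 0]
t=3: x=[38.0850 36.4500 11.6150 0.8500 0.0000 0.0000 0.0000 0.0000 0.0000] k=[41 38 12 2 0 0 0 0 0]
t=4: x=[40.7450 36.0450 13.3600 2.6800 0.1700 0.0000 0.0000 0.0000 0.0000] k=[40 35 10 0 0 0 0 0 0]
t=5: x=[39.5750 33.3000 11.2750 0.8500 0.0000 0.0000 0.0000 0.0000 0.0000] k=[37 30 9 3 0 0 0 0 0]
t=6: x=[36.4050 28.8100 10.2750 3.2550 0.2550 0.0000 0.0000 0.0000 0.0000] k=[35 28 9 2 0 0 0 0 0]
t=7: x=[34.4050 26.9800 10.0200 2.4250 0.1700 0.0000 0.0000 0.0000 0.0000] k=[32 24 11 4 0 0 0 0 0]
t=8: x=[31.3200 23.5750 11.5100 4.2550 0.3400 0.0000 0.0000 0.0000 0.0000] k=[34 25 10 2 2 0 0 0 0]
t=9: x=[33.2350 24.4900 10.5950 2.6800 1.8300 0.1700 0.0000 0.0000 0.0000] k=[32 21 8 4 5 2 0 0 0]
t=10: x=[31.0650 20.8300 8.7650 4.4250 4.6600 2.0850 0.1700 0.0000 0.0000] k=[34 23 7 4 4 3 1 0 0]
t=11: x=[33.0650 22.5750 8.1050 4.2550 3.9150 2.9150 1.0850 0.0850 0.0000] k=[35 21 8 3 1 0 1 0 0]
t=12: x=[33.8100 21.0850 8.6800 3.2550 1.0850 0.1700 0.8300 0.0850 0.0000] k=[35 19 9 4 2 0 0 0 0]
t=13: x=[33.6400 19.5100 9.4250 4.2550 2.0000 0.1700 0.0000 0.0000 0.0000] k=[33 21 12 5 5 0 0 0 0]
t=14: x=[31.9800 21.2550 12.1700 5.5950 4.5750 0.4250 0.0000 0.0000 0.0000] k=[30 24 12 8 4 0 0 0 0]
t=15: x=[29.4900 23.4900 12.6800 8.0000 4.0000 0.3400 0.0000 0.0000 0.0000] k=[27 23 12 10 3 0 0 0 0]
t=16: x=[26.6600 22.4050 12.7650 9.5750 3.3400 0.2550 0.0000 0.0000 0.0000] k=[30 23 15 8 3 1 0 0 0]
t=17: x=[29.4050 22.9150 15.0850 8.1700 3.2550 1.0850 0.0850 0.0000 0.0000] k=[31 22 13 7 2 3 0 0 0]
t=18: x=[30.2350 22.0000 13.2550 7.0850 2.5100 2.6600 0.2550 0.0000 0.0000] k=[29 22 16 10 6 2 3 0 0]
t=19: x=[28.4050 22.0850 16.0000 10.1700 6.0000 2.4250 2.6600 0.2550 0.0000] k=[30 22 14 9 3 0 3 0 0]

[0.7317, 0.5366, 0.3415, 0.2195, 0.0732, 0.0000, 0.0732, 0.0000, 0.0000]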